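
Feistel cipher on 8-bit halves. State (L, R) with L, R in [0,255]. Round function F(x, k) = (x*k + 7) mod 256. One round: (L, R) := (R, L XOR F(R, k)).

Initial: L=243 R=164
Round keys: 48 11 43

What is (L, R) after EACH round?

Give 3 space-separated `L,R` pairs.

Answer: 164,52 52,231 231,224

Derivation:
Round 1 (k=48): L=164 R=52
Round 2 (k=11): L=52 R=231
Round 3 (k=43): L=231 R=224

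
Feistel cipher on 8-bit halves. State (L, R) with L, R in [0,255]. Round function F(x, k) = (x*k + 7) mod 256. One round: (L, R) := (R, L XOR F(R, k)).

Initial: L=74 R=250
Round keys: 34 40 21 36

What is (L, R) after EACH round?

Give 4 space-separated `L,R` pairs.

Answer: 250,113 113,85 85,113 113,190

Derivation:
Round 1 (k=34): L=250 R=113
Round 2 (k=40): L=113 R=85
Round 3 (k=21): L=85 R=113
Round 4 (k=36): L=113 R=190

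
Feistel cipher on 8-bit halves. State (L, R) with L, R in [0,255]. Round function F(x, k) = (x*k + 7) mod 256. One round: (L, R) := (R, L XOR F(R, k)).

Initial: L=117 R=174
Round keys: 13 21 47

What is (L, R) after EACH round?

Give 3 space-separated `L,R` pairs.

Answer: 174,168 168,97 97,126

Derivation:
Round 1 (k=13): L=174 R=168
Round 2 (k=21): L=168 R=97
Round 3 (k=47): L=97 R=126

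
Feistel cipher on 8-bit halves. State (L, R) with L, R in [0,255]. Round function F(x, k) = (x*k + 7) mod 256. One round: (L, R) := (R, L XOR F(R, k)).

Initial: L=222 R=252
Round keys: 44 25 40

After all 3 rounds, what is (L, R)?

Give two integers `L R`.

Round 1 (k=44): L=252 R=137
Round 2 (k=25): L=137 R=148
Round 3 (k=40): L=148 R=174

Answer: 148 174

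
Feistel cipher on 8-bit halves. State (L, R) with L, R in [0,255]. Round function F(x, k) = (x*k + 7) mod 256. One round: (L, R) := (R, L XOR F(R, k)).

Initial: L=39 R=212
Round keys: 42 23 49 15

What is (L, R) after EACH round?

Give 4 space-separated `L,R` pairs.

Round 1 (k=42): L=212 R=232
Round 2 (k=23): L=232 R=11
Round 3 (k=49): L=11 R=202
Round 4 (k=15): L=202 R=214

Answer: 212,232 232,11 11,202 202,214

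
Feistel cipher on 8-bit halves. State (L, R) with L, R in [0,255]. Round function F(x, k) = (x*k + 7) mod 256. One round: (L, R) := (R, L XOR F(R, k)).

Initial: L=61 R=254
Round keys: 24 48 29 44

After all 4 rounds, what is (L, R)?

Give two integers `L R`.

Answer: 54 86

Derivation:
Round 1 (k=24): L=254 R=234
Round 2 (k=48): L=234 R=25
Round 3 (k=29): L=25 R=54
Round 4 (k=44): L=54 R=86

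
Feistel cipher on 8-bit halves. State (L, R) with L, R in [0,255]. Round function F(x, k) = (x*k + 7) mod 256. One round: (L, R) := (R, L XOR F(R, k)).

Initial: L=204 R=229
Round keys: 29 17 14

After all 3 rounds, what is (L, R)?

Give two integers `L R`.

Round 1 (k=29): L=229 R=52
Round 2 (k=17): L=52 R=158
Round 3 (k=14): L=158 R=159

Answer: 158 159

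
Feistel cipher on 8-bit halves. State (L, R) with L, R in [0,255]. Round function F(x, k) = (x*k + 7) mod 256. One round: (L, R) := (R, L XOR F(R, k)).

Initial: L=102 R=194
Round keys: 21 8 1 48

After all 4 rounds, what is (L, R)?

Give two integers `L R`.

Round 1 (k=21): L=194 R=151
Round 2 (k=8): L=151 R=125
Round 3 (k=1): L=125 R=19
Round 4 (k=48): L=19 R=234

Answer: 19 234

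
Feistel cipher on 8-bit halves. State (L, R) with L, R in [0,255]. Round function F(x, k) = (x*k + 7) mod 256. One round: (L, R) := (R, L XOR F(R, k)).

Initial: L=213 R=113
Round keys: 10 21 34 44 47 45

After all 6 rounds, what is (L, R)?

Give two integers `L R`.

Answer: 153 61

Derivation:
Round 1 (k=10): L=113 R=164
Round 2 (k=21): L=164 R=10
Round 3 (k=34): L=10 R=255
Round 4 (k=44): L=255 R=209
Round 5 (k=47): L=209 R=153
Round 6 (k=45): L=153 R=61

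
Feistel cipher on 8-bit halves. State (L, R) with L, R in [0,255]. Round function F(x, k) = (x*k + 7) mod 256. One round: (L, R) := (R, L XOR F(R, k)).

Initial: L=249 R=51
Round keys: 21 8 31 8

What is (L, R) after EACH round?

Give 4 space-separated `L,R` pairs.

Round 1 (k=21): L=51 R=207
Round 2 (k=8): L=207 R=76
Round 3 (k=31): L=76 R=244
Round 4 (k=8): L=244 R=235

Answer: 51,207 207,76 76,244 244,235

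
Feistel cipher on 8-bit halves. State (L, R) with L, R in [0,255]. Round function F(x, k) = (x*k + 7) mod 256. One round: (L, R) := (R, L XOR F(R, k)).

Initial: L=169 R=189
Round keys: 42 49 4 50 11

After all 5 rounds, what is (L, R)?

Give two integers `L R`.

Answer: 111 3

Derivation:
Round 1 (k=42): L=189 R=160
Round 2 (k=49): L=160 R=26
Round 3 (k=4): L=26 R=207
Round 4 (k=50): L=207 R=111
Round 5 (k=11): L=111 R=3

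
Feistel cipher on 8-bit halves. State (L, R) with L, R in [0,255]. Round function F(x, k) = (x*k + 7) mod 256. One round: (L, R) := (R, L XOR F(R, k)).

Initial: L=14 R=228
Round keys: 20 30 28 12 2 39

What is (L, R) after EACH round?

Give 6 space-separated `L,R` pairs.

Answer: 228,217 217,145 145,58 58,46 46,89 89,184

Derivation:
Round 1 (k=20): L=228 R=217
Round 2 (k=30): L=217 R=145
Round 3 (k=28): L=145 R=58
Round 4 (k=12): L=58 R=46
Round 5 (k=2): L=46 R=89
Round 6 (k=39): L=89 R=184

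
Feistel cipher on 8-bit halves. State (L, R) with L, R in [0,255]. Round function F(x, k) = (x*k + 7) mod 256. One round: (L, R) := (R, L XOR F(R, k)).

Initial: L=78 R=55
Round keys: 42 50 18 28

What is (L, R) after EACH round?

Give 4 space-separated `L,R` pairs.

Answer: 55,67 67,42 42,184 184,13

Derivation:
Round 1 (k=42): L=55 R=67
Round 2 (k=50): L=67 R=42
Round 3 (k=18): L=42 R=184
Round 4 (k=28): L=184 R=13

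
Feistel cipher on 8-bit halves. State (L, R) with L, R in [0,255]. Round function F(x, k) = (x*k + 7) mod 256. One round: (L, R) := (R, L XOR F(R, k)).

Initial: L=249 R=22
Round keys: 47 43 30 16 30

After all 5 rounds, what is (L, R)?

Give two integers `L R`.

Answer: 62 246

Derivation:
Round 1 (k=47): L=22 R=232
Round 2 (k=43): L=232 R=233
Round 3 (k=30): L=233 R=189
Round 4 (k=16): L=189 R=62
Round 5 (k=30): L=62 R=246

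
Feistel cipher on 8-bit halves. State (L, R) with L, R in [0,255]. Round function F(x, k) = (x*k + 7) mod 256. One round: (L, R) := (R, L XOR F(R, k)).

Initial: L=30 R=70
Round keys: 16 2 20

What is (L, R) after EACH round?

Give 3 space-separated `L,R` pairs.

Round 1 (k=16): L=70 R=121
Round 2 (k=2): L=121 R=191
Round 3 (k=20): L=191 R=138

Answer: 70,121 121,191 191,138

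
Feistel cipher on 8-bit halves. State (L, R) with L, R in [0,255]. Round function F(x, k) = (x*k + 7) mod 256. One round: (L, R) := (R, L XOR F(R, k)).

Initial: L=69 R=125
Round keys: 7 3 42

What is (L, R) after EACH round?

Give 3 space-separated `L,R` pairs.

Round 1 (k=7): L=125 R=55
Round 2 (k=3): L=55 R=209
Round 3 (k=42): L=209 R=102

Answer: 125,55 55,209 209,102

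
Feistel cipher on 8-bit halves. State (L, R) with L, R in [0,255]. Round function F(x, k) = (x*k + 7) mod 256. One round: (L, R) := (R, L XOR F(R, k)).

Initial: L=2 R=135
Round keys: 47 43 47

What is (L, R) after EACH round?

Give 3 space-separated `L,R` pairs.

Answer: 135,210 210,202 202,207

Derivation:
Round 1 (k=47): L=135 R=210
Round 2 (k=43): L=210 R=202
Round 3 (k=47): L=202 R=207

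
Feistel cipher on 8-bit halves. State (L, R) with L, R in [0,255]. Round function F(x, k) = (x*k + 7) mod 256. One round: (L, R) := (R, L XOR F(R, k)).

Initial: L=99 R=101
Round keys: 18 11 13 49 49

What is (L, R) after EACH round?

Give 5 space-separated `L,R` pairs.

Round 1 (k=18): L=101 R=66
Round 2 (k=11): L=66 R=184
Round 3 (k=13): L=184 R=29
Round 4 (k=49): L=29 R=44
Round 5 (k=49): L=44 R=110

Answer: 101,66 66,184 184,29 29,44 44,110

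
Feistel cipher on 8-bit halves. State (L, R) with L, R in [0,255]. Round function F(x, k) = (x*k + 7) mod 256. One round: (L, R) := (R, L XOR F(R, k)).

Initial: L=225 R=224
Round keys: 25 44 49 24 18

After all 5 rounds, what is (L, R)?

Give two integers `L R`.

Answer: 232 151

Derivation:
Round 1 (k=25): L=224 R=6
Round 2 (k=44): L=6 R=239
Round 3 (k=49): L=239 R=192
Round 4 (k=24): L=192 R=232
Round 5 (k=18): L=232 R=151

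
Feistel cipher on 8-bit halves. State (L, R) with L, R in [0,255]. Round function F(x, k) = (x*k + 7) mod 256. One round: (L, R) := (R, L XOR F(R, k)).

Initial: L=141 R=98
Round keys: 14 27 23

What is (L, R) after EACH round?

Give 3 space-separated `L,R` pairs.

Round 1 (k=14): L=98 R=238
Round 2 (k=27): L=238 R=67
Round 3 (k=23): L=67 R=226

Answer: 98,238 238,67 67,226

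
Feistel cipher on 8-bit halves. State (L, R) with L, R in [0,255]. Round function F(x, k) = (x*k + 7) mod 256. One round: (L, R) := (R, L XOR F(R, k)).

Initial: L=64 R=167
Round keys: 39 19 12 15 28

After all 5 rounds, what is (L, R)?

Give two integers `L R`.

Answer: 16 152

Derivation:
Round 1 (k=39): L=167 R=56
Round 2 (k=19): L=56 R=136
Round 3 (k=12): L=136 R=95
Round 4 (k=15): L=95 R=16
Round 5 (k=28): L=16 R=152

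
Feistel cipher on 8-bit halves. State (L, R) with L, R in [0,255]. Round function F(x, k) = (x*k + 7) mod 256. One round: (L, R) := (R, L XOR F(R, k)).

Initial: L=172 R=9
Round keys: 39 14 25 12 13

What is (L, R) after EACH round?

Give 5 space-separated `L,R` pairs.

Answer: 9,202 202,26 26,91 91,81 81,127

Derivation:
Round 1 (k=39): L=9 R=202
Round 2 (k=14): L=202 R=26
Round 3 (k=25): L=26 R=91
Round 4 (k=12): L=91 R=81
Round 5 (k=13): L=81 R=127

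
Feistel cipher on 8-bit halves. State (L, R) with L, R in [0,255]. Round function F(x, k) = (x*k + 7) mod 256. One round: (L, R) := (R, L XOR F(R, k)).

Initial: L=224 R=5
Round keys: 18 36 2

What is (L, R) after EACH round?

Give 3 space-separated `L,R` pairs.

Round 1 (k=18): L=5 R=129
Round 2 (k=36): L=129 R=46
Round 3 (k=2): L=46 R=226

Answer: 5,129 129,46 46,226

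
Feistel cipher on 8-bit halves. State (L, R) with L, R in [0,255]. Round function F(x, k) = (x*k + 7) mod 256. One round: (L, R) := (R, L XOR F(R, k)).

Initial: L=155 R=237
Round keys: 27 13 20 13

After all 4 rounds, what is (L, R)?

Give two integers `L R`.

Answer: 22 200

Derivation:
Round 1 (k=27): L=237 R=157
Round 2 (k=13): L=157 R=237
Round 3 (k=20): L=237 R=22
Round 4 (k=13): L=22 R=200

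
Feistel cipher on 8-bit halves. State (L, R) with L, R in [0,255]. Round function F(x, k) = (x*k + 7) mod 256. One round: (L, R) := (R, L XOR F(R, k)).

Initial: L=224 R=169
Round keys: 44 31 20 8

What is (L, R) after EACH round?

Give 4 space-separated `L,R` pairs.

Round 1 (k=44): L=169 R=243
Round 2 (k=31): L=243 R=221
Round 3 (k=20): L=221 R=184
Round 4 (k=8): L=184 R=26

Answer: 169,243 243,221 221,184 184,26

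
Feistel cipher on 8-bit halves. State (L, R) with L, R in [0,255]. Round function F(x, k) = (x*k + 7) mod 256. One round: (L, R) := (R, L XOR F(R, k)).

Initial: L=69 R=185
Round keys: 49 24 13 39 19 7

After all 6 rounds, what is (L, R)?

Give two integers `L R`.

Answer: 218 220

Derivation:
Round 1 (k=49): L=185 R=53
Round 2 (k=24): L=53 R=70
Round 3 (k=13): L=70 R=160
Round 4 (k=39): L=160 R=33
Round 5 (k=19): L=33 R=218
Round 6 (k=7): L=218 R=220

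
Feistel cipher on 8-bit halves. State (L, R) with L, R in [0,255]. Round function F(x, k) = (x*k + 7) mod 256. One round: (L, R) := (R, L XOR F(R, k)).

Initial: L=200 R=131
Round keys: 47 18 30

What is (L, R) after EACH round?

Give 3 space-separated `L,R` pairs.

Answer: 131,220 220,252 252,83

Derivation:
Round 1 (k=47): L=131 R=220
Round 2 (k=18): L=220 R=252
Round 3 (k=30): L=252 R=83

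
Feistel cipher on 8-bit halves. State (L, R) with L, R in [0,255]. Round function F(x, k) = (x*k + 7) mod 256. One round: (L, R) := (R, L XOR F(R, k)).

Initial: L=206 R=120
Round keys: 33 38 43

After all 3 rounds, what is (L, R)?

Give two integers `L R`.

Round 1 (k=33): L=120 R=177
Round 2 (k=38): L=177 R=53
Round 3 (k=43): L=53 R=95

Answer: 53 95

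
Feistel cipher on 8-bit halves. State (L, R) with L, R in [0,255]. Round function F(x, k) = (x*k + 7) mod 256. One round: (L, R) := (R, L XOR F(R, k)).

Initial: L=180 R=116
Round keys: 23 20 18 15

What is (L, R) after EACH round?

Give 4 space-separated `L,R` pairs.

Answer: 116,199 199,231 231,130 130,66

Derivation:
Round 1 (k=23): L=116 R=199
Round 2 (k=20): L=199 R=231
Round 3 (k=18): L=231 R=130
Round 4 (k=15): L=130 R=66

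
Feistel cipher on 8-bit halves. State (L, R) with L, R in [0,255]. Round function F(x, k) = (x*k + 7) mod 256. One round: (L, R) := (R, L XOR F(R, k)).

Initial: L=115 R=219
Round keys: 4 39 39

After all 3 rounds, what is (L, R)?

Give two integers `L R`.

Round 1 (k=4): L=219 R=0
Round 2 (k=39): L=0 R=220
Round 3 (k=39): L=220 R=139

Answer: 220 139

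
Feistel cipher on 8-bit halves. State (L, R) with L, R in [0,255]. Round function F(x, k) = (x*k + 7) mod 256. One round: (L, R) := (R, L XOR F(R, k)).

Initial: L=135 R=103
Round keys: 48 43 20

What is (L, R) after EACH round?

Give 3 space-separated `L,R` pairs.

Round 1 (k=48): L=103 R=208
Round 2 (k=43): L=208 R=144
Round 3 (k=20): L=144 R=151

Answer: 103,208 208,144 144,151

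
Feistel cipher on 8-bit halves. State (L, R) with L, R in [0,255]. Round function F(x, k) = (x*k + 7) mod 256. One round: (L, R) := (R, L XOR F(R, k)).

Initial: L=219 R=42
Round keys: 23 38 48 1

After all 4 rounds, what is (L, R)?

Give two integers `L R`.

Answer: 33 73

Derivation:
Round 1 (k=23): L=42 R=22
Round 2 (k=38): L=22 R=97
Round 3 (k=48): L=97 R=33
Round 4 (k=1): L=33 R=73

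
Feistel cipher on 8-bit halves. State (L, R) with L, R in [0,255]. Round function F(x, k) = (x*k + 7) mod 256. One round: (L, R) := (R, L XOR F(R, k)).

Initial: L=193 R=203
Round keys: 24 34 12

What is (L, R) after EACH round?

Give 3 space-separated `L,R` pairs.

Answer: 203,206 206,168 168,41

Derivation:
Round 1 (k=24): L=203 R=206
Round 2 (k=34): L=206 R=168
Round 3 (k=12): L=168 R=41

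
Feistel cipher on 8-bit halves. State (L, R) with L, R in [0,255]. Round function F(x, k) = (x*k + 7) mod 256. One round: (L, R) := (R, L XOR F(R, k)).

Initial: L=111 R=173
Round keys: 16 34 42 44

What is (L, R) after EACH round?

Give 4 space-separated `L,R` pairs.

Round 1 (k=16): L=173 R=184
Round 2 (k=34): L=184 R=218
Round 3 (k=42): L=218 R=115
Round 4 (k=44): L=115 R=17

Answer: 173,184 184,218 218,115 115,17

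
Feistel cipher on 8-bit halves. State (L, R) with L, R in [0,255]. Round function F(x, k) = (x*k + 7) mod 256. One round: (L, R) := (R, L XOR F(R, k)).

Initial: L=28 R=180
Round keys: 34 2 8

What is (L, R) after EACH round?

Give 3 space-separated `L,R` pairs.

Round 1 (k=34): L=180 R=243
Round 2 (k=2): L=243 R=89
Round 3 (k=8): L=89 R=60

Answer: 180,243 243,89 89,60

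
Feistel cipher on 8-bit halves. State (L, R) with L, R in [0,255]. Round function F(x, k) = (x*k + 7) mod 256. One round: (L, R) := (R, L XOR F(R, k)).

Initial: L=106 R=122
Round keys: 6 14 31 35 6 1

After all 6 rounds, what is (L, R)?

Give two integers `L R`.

Round 1 (k=6): L=122 R=137
Round 2 (k=14): L=137 R=255
Round 3 (k=31): L=255 R=97
Round 4 (k=35): L=97 R=181
Round 5 (k=6): L=181 R=36
Round 6 (k=1): L=36 R=158

Answer: 36 158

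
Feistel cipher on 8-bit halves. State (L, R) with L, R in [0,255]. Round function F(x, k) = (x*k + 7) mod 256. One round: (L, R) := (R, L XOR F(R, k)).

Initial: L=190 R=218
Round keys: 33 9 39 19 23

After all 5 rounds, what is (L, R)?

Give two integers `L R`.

Round 1 (k=33): L=218 R=159
Round 2 (k=9): L=159 R=68
Round 3 (k=39): L=68 R=252
Round 4 (k=19): L=252 R=255
Round 5 (k=23): L=255 R=12

Answer: 255 12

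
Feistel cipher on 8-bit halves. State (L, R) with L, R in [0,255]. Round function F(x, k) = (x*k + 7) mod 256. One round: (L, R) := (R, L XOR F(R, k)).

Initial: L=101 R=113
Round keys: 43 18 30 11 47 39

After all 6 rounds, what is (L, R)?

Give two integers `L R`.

Answer: 132 56

Derivation:
Round 1 (k=43): L=113 R=103
Round 2 (k=18): L=103 R=52
Round 3 (k=30): L=52 R=120
Round 4 (k=11): L=120 R=27
Round 5 (k=47): L=27 R=132
Round 6 (k=39): L=132 R=56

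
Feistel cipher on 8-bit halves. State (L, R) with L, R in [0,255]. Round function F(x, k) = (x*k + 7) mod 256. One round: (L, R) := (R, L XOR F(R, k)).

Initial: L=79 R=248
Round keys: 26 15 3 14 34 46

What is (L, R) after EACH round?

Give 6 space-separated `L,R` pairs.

Round 1 (k=26): L=248 R=120
Round 2 (k=15): L=120 R=247
Round 3 (k=3): L=247 R=148
Round 4 (k=14): L=148 R=232
Round 5 (k=34): L=232 R=67
Round 6 (k=46): L=67 R=249

Answer: 248,120 120,247 247,148 148,232 232,67 67,249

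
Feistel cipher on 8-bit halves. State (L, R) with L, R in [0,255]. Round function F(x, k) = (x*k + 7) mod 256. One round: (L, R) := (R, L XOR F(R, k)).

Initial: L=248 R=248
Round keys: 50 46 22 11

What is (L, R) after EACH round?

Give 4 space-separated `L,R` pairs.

Answer: 248,143 143,65 65,18 18,140

Derivation:
Round 1 (k=50): L=248 R=143
Round 2 (k=46): L=143 R=65
Round 3 (k=22): L=65 R=18
Round 4 (k=11): L=18 R=140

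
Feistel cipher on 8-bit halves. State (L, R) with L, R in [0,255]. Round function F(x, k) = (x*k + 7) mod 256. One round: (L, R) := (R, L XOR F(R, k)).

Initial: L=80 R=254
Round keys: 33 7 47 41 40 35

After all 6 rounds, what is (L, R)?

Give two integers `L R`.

Answer: 25 123

Derivation:
Round 1 (k=33): L=254 R=149
Round 2 (k=7): L=149 R=228
Round 3 (k=47): L=228 R=118
Round 4 (k=41): L=118 R=9
Round 5 (k=40): L=9 R=25
Round 6 (k=35): L=25 R=123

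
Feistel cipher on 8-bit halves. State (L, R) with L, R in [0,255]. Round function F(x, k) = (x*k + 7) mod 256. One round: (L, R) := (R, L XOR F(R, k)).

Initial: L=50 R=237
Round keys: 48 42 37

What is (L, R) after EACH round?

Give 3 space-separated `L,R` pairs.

Answer: 237,69 69,180 180,78

Derivation:
Round 1 (k=48): L=237 R=69
Round 2 (k=42): L=69 R=180
Round 3 (k=37): L=180 R=78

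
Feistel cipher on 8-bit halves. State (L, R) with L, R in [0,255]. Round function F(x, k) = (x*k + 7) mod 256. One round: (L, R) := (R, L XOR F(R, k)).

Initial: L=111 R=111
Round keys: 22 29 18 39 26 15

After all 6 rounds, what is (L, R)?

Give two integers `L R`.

Round 1 (k=22): L=111 R=254
Round 2 (k=29): L=254 R=162
Round 3 (k=18): L=162 R=149
Round 4 (k=39): L=149 R=24
Round 5 (k=26): L=24 R=226
Round 6 (k=15): L=226 R=93

Answer: 226 93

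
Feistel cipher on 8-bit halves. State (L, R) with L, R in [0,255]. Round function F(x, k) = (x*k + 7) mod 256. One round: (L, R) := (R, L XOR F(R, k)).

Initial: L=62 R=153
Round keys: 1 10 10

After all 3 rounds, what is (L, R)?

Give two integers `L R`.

Round 1 (k=1): L=153 R=158
Round 2 (k=10): L=158 R=170
Round 3 (k=10): L=170 R=53

Answer: 170 53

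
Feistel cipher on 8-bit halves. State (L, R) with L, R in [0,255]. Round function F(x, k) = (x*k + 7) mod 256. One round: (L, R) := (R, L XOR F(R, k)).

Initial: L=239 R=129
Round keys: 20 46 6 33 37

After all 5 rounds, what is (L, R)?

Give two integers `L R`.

Answer: 232 64

Derivation:
Round 1 (k=20): L=129 R=244
Round 2 (k=46): L=244 R=94
Round 3 (k=6): L=94 R=207
Round 4 (k=33): L=207 R=232
Round 5 (k=37): L=232 R=64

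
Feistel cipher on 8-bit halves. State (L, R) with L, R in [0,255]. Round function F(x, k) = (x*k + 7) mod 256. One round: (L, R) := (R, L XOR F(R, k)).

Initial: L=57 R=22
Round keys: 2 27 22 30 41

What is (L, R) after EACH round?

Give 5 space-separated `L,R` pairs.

Round 1 (k=2): L=22 R=10
Round 2 (k=27): L=10 R=3
Round 3 (k=22): L=3 R=67
Round 4 (k=30): L=67 R=226
Round 5 (k=41): L=226 R=122

Answer: 22,10 10,3 3,67 67,226 226,122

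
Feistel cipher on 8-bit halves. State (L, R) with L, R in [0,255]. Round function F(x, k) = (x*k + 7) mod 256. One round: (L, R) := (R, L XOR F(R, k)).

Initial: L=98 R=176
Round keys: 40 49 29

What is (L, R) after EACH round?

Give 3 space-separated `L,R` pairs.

Answer: 176,229 229,108 108,166

Derivation:
Round 1 (k=40): L=176 R=229
Round 2 (k=49): L=229 R=108
Round 3 (k=29): L=108 R=166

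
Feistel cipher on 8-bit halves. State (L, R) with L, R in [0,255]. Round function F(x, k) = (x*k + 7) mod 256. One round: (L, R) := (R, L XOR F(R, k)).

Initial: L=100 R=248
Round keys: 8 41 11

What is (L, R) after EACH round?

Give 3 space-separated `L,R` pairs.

Answer: 248,163 163,218 218,198

Derivation:
Round 1 (k=8): L=248 R=163
Round 2 (k=41): L=163 R=218
Round 3 (k=11): L=218 R=198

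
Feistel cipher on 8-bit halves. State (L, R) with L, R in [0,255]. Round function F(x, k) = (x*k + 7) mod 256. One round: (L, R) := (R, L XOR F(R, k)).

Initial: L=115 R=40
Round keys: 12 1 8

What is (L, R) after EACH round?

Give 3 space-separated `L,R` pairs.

Round 1 (k=12): L=40 R=148
Round 2 (k=1): L=148 R=179
Round 3 (k=8): L=179 R=11

Answer: 40,148 148,179 179,11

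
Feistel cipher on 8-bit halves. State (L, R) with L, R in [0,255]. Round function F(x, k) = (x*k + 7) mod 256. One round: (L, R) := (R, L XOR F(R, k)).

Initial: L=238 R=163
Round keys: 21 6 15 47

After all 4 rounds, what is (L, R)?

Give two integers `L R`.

Round 1 (k=21): L=163 R=136
Round 2 (k=6): L=136 R=148
Round 3 (k=15): L=148 R=59
Round 4 (k=47): L=59 R=72

Answer: 59 72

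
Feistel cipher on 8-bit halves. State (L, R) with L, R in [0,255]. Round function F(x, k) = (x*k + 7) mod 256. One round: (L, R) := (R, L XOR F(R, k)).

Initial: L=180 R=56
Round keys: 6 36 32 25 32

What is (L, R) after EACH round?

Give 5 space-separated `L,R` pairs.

Answer: 56,227 227,203 203,132 132,32 32,131

Derivation:
Round 1 (k=6): L=56 R=227
Round 2 (k=36): L=227 R=203
Round 3 (k=32): L=203 R=132
Round 4 (k=25): L=132 R=32
Round 5 (k=32): L=32 R=131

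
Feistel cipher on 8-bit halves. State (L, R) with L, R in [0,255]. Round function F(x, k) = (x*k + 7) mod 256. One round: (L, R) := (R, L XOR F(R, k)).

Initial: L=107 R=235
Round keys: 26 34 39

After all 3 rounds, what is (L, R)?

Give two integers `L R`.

Round 1 (k=26): L=235 R=142
Round 2 (k=34): L=142 R=8
Round 3 (k=39): L=8 R=177

Answer: 8 177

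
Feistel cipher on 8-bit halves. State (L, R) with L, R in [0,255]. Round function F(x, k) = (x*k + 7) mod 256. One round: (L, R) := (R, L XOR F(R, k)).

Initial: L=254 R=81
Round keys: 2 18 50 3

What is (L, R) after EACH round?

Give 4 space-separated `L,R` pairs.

Round 1 (k=2): L=81 R=87
Round 2 (k=18): L=87 R=116
Round 3 (k=50): L=116 R=248
Round 4 (k=3): L=248 R=155

Answer: 81,87 87,116 116,248 248,155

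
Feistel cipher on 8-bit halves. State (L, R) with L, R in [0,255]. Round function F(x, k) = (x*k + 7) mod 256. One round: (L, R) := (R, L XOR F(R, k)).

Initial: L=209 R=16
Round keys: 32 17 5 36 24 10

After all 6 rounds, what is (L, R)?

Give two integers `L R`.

Round 1 (k=32): L=16 R=214
Round 2 (k=17): L=214 R=45
Round 3 (k=5): L=45 R=62
Round 4 (k=36): L=62 R=146
Round 5 (k=24): L=146 R=137
Round 6 (k=10): L=137 R=243

Answer: 137 243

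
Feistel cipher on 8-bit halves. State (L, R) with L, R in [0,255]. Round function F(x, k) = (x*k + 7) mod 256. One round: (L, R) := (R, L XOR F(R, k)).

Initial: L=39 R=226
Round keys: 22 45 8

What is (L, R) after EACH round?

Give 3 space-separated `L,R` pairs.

Round 1 (k=22): L=226 R=84
Round 2 (k=45): L=84 R=41
Round 3 (k=8): L=41 R=27

Answer: 226,84 84,41 41,27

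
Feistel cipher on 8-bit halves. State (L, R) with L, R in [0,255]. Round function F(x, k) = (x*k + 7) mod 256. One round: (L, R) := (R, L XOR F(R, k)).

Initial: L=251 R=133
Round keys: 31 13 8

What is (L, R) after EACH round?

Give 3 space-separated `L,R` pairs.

Round 1 (k=31): L=133 R=217
Round 2 (k=13): L=217 R=137
Round 3 (k=8): L=137 R=150

Answer: 133,217 217,137 137,150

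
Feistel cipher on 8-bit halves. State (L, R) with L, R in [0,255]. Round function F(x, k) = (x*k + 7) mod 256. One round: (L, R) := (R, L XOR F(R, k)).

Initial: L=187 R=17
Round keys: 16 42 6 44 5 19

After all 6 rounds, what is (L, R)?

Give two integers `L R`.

Answer: 7 217

Derivation:
Round 1 (k=16): L=17 R=172
Round 2 (k=42): L=172 R=46
Round 3 (k=6): L=46 R=183
Round 4 (k=44): L=183 R=85
Round 5 (k=5): L=85 R=7
Round 6 (k=19): L=7 R=217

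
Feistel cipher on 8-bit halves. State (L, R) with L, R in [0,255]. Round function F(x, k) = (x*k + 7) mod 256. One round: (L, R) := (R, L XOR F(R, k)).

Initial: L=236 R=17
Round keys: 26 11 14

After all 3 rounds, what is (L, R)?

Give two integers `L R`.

Round 1 (k=26): L=17 R=45
Round 2 (k=11): L=45 R=231
Round 3 (k=14): L=231 R=132

Answer: 231 132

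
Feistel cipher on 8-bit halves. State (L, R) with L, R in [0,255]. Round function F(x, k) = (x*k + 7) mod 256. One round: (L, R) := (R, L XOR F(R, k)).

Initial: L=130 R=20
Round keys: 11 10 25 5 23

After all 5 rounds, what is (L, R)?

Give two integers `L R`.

Answer: 5 95

Derivation:
Round 1 (k=11): L=20 R=97
Round 2 (k=10): L=97 R=197
Round 3 (k=25): L=197 R=37
Round 4 (k=5): L=37 R=5
Round 5 (k=23): L=5 R=95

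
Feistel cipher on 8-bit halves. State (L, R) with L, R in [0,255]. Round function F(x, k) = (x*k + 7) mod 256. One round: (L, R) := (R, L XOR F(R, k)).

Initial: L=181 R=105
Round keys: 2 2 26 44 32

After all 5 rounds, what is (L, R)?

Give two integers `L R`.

Round 1 (k=2): L=105 R=108
Round 2 (k=2): L=108 R=182
Round 3 (k=26): L=182 R=239
Round 4 (k=44): L=239 R=173
Round 5 (k=32): L=173 R=72

Answer: 173 72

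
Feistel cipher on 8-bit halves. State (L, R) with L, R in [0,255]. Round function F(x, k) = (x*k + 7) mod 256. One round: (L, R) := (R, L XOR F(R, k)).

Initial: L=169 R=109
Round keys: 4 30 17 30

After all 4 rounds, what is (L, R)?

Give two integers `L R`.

Round 1 (k=4): L=109 R=18
Round 2 (k=30): L=18 R=78
Round 3 (k=17): L=78 R=39
Round 4 (k=30): L=39 R=215

Answer: 39 215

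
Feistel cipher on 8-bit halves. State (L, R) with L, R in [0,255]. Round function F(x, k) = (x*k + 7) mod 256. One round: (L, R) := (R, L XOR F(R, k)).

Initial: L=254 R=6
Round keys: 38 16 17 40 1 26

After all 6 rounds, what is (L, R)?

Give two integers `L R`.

Answer: 152 169

Derivation:
Round 1 (k=38): L=6 R=21
Round 2 (k=16): L=21 R=81
Round 3 (k=17): L=81 R=125
Round 4 (k=40): L=125 R=222
Round 5 (k=1): L=222 R=152
Round 6 (k=26): L=152 R=169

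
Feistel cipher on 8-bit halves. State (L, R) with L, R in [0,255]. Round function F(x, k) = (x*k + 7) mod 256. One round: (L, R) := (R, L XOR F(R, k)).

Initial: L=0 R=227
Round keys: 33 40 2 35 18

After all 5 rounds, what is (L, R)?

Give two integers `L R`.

Answer: 226 78

Derivation:
Round 1 (k=33): L=227 R=74
Round 2 (k=40): L=74 R=116
Round 3 (k=2): L=116 R=165
Round 4 (k=35): L=165 R=226
Round 5 (k=18): L=226 R=78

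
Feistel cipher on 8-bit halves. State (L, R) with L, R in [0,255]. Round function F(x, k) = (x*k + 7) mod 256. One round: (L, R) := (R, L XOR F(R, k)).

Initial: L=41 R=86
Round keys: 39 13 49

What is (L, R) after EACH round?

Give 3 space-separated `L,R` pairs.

Round 1 (k=39): L=86 R=8
Round 2 (k=13): L=8 R=57
Round 3 (k=49): L=57 R=248

Answer: 86,8 8,57 57,248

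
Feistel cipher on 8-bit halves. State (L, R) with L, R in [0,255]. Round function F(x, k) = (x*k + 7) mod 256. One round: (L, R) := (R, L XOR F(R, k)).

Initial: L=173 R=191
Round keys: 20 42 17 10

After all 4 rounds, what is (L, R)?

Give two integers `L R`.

Round 1 (k=20): L=191 R=94
Round 2 (k=42): L=94 R=204
Round 3 (k=17): L=204 R=205
Round 4 (k=10): L=205 R=197

Answer: 205 197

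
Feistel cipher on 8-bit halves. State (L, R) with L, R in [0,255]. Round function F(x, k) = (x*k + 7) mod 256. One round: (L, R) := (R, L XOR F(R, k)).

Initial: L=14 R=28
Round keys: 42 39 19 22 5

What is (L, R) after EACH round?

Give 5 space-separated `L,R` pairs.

Round 1 (k=42): L=28 R=145
Round 2 (k=39): L=145 R=2
Round 3 (k=19): L=2 R=188
Round 4 (k=22): L=188 R=45
Round 5 (k=5): L=45 R=84

Answer: 28,145 145,2 2,188 188,45 45,84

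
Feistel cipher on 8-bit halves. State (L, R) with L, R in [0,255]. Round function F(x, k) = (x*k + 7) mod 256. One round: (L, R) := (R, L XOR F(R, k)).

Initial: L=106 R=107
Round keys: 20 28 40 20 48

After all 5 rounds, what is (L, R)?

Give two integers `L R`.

Round 1 (k=20): L=107 R=9
Round 2 (k=28): L=9 R=104
Round 3 (k=40): L=104 R=78
Round 4 (k=20): L=78 R=119
Round 5 (k=48): L=119 R=25

Answer: 119 25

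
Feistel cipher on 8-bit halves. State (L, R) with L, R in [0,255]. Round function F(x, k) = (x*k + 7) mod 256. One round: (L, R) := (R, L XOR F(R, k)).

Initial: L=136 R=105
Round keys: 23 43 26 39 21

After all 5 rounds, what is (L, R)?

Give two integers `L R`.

Round 1 (k=23): L=105 R=254
Round 2 (k=43): L=254 R=216
Round 3 (k=26): L=216 R=9
Round 4 (k=39): L=9 R=190
Round 5 (k=21): L=190 R=148

Answer: 190 148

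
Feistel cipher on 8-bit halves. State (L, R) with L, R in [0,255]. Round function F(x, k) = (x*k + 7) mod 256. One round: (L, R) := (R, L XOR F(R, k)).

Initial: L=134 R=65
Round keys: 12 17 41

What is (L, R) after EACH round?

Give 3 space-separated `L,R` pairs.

Round 1 (k=12): L=65 R=149
Round 2 (k=17): L=149 R=173
Round 3 (k=41): L=173 R=41

Answer: 65,149 149,173 173,41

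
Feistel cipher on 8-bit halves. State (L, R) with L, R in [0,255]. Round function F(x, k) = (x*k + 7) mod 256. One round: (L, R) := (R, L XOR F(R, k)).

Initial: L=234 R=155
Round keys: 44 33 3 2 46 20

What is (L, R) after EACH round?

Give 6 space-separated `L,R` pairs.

Answer: 155,65 65,243 243,161 161,186 186,210 210,213

Derivation:
Round 1 (k=44): L=155 R=65
Round 2 (k=33): L=65 R=243
Round 3 (k=3): L=243 R=161
Round 4 (k=2): L=161 R=186
Round 5 (k=46): L=186 R=210
Round 6 (k=20): L=210 R=213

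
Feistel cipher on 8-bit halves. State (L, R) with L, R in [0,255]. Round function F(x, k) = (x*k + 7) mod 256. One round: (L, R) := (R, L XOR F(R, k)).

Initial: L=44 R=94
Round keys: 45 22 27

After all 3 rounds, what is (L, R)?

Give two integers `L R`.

Round 1 (k=45): L=94 R=161
Round 2 (k=22): L=161 R=131
Round 3 (k=27): L=131 R=121

Answer: 131 121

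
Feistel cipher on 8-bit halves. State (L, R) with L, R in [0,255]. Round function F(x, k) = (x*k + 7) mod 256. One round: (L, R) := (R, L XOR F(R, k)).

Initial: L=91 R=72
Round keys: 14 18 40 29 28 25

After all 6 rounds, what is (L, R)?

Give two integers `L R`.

Answer: 240 238

Derivation:
Round 1 (k=14): L=72 R=172
Round 2 (k=18): L=172 R=87
Round 3 (k=40): L=87 R=51
Round 4 (k=29): L=51 R=153
Round 5 (k=28): L=153 R=240
Round 6 (k=25): L=240 R=238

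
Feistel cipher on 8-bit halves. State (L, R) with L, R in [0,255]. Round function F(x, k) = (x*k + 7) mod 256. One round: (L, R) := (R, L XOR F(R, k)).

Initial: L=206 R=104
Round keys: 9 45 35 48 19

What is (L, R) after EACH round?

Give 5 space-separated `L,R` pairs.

Round 1 (k=9): L=104 R=97
Round 2 (k=45): L=97 R=124
Round 3 (k=35): L=124 R=154
Round 4 (k=48): L=154 R=155
Round 5 (k=19): L=155 R=18

Answer: 104,97 97,124 124,154 154,155 155,18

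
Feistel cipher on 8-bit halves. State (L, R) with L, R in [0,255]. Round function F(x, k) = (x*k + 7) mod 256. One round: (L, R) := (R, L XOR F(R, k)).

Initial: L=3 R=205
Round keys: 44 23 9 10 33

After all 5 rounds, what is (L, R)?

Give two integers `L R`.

Answer: 91 227

Derivation:
Round 1 (k=44): L=205 R=64
Round 2 (k=23): L=64 R=10
Round 3 (k=9): L=10 R=33
Round 4 (k=10): L=33 R=91
Round 5 (k=33): L=91 R=227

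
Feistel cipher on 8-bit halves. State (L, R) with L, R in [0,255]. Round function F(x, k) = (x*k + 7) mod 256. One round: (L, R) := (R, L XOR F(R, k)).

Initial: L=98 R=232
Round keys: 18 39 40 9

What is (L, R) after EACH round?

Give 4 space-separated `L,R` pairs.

Round 1 (k=18): L=232 R=53
Round 2 (k=39): L=53 R=242
Round 3 (k=40): L=242 R=226
Round 4 (k=9): L=226 R=11

Answer: 232,53 53,242 242,226 226,11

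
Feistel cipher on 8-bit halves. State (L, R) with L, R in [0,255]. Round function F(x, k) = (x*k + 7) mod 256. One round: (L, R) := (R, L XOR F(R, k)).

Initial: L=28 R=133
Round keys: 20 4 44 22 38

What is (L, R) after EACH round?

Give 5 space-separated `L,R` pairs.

Round 1 (k=20): L=133 R=119
Round 2 (k=4): L=119 R=102
Round 3 (k=44): L=102 R=248
Round 4 (k=22): L=248 R=49
Round 5 (k=38): L=49 R=181

Answer: 133,119 119,102 102,248 248,49 49,181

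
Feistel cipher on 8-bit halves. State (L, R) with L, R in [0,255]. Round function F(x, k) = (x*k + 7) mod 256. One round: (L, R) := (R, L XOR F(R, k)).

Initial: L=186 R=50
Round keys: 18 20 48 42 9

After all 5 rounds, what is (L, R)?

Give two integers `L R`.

Answer: 234 199

Derivation:
Round 1 (k=18): L=50 R=49
Round 2 (k=20): L=49 R=233
Round 3 (k=48): L=233 R=134
Round 4 (k=42): L=134 R=234
Round 5 (k=9): L=234 R=199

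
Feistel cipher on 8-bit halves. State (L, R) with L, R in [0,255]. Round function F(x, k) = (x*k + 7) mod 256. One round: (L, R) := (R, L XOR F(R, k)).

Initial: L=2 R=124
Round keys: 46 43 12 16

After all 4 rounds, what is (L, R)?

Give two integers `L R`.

Answer: 50 173

Derivation:
Round 1 (k=46): L=124 R=77
Round 2 (k=43): L=77 R=138
Round 3 (k=12): L=138 R=50
Round 4 (k=16): L=50 R=173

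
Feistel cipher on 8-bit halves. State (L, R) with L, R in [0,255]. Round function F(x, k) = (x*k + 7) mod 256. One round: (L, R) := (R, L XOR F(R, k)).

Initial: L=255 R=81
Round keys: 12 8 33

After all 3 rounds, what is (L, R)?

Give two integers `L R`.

Answer: 54 209

Derivation:
Round 1 (k=12): L=81 R=44
Round 2 (k=8): L=44 R=54
Round 3 (k=33): L=54 R=209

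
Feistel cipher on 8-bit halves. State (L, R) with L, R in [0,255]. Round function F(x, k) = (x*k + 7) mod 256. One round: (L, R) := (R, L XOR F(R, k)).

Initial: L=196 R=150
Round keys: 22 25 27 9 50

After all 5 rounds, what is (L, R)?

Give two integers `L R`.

Answer: 127 37

Derivation:
Round 1 (k=22): L=150 R=47
Round 2 (k=25): L=47 R=8
Round 3 (k=27): L=8 R=240
Round 4 (k=9): L=240 R=127
Round 5 (k=50): L=127 R=37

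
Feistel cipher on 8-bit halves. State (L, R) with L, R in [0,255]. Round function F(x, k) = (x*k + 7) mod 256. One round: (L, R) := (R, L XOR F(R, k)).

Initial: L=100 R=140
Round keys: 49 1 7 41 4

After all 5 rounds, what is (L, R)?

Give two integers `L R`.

Answer: 155 161

Derivation:
Round 1 (k=49): L=140 R=183
Round 2 (k=1): L=183 R=50
Round 3 (k=7): L=50 R=210
Round 4 (k=41): L=210 R=155
Round 5 (k=4): L=155 R=161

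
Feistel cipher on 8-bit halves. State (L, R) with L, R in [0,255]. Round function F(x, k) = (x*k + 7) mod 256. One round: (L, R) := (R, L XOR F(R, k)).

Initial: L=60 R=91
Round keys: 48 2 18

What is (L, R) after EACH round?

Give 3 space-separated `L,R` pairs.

Round 1 (k=48): L=91 R=43
Round 2 (k=2): L=43 R=6
Round 3 (k=18): L=6 R=88

Answer: 91,43 43,6 6,88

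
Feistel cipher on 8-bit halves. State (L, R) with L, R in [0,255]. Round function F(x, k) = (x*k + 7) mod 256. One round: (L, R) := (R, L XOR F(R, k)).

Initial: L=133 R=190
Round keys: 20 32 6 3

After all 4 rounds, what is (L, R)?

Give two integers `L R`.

Round 1 (k=20): L=190 R=90
Round 2 (k=32): L=90 R=249
Round 3 (k=6): L=249 R=135
Round 4 (k=3): L=135 R=101

Answer: 135 101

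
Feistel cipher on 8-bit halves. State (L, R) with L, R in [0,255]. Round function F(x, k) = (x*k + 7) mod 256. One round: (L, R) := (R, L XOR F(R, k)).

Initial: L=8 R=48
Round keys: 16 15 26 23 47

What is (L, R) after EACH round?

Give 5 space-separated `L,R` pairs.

Answer: 48,15 15,216 216,248 248,151 151,56

Derivation:
Round 1 (k=16): L=48 R=15
Round 2 (k=15): L=15 R=216
Round 3 (k=26): L=216 R=248
Round 4 (k=23): L=248 R=151
Round 5 (k=47): L=151 R=56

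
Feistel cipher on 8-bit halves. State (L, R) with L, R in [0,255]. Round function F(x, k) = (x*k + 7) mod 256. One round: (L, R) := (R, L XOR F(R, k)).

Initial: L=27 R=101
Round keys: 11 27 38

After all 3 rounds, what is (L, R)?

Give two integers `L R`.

Answer: 43 44

Derivation:
Round 1 (k=11): L=101 R=69
Round 2 (k=27): L=69 R=43
Round 3 (k=38): L=43 R=44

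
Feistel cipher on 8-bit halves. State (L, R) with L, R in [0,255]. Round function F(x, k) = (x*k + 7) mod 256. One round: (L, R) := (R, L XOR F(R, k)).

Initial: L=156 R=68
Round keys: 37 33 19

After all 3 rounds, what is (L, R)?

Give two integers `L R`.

Round 1 (k=37): L=68 R=71
Round 2 (k=33): L=71 R=106
Round 3 (k=19): L=106 R=162

Answer: 106 162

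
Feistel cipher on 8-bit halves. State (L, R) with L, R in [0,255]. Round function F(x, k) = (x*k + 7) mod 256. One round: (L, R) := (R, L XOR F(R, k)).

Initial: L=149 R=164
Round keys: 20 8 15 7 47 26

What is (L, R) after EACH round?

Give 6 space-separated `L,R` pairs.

Round 1 (k=20): L=164 R=66
Round 2 (k=8): L=66 R=179
Round 3 (k=15): L=179 R=198
Round 4 (k=7): L=198 R=194
Round 5 (k=47): L=194 R=99
Round 6 (k=26): L=99 R=215

Answer: 164,66 66,179 179,198 198,194 194,99 99,215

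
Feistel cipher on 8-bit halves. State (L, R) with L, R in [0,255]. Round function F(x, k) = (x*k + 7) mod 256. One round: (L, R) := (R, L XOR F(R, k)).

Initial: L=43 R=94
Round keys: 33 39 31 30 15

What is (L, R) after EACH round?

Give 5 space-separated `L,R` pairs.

Round 1 (k=33): L=94 R=14
Round 2 (k=39): L=14 R=119
Round 3 (k=31): L=119 R=126
Round 4 (k=30): L=126 R=188
Round 5 (k=15): L=188 R=117

Answer: 94,14 14,119 119,126 126,188 188,117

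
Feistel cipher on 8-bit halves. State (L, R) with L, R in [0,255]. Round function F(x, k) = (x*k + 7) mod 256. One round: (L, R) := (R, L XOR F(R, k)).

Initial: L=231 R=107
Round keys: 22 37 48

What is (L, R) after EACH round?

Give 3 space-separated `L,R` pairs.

Round 1 (k=22): L=107 R=222
Round 2 (k=37): L=222 R=118
Round 3 (k=48): L=118 R=249

Answer: 107,222 222,118 118,249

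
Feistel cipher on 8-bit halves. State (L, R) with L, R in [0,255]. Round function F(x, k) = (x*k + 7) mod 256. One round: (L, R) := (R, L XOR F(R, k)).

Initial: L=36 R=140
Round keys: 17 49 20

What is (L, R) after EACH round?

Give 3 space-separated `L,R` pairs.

Round 1 (k=17): L=140 R=119
Round 2 (k=49): L=119 R=66
Round 3 (k=20): L=66 R=88

Answer: 140,119 119,66 66,88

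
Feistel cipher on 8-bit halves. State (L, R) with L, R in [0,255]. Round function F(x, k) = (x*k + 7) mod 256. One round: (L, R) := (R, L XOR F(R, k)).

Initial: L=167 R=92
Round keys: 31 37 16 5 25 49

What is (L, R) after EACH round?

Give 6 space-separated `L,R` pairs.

Answer: 92,140 140,31 31,123 123,113 113,107 107,243

Derivation:
Round 1 (k=31): L=92 R=140
Round 2 (k=37): L=140 R=31
Round 3 (k=16): L=31 R=123
Round 4 (k=5): L=123 R=113
Round 5 (k=25): L=113 R=107
Round 6 (k=49): L=107 R=243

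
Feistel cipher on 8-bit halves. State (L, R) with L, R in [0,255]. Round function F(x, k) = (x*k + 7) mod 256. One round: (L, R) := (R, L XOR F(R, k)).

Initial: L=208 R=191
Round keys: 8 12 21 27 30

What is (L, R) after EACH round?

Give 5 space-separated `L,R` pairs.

Round 1 (k=8): L=191 R=47
Round 2 (k=12): L=47 R=132
Round 3 (k=21): L=132 R=244
Round 4 (k=27): L=244 R=71
Round 5 (k=30): L=71 R=173

Answer: 191,47 47,132 132,244 244,71 71,173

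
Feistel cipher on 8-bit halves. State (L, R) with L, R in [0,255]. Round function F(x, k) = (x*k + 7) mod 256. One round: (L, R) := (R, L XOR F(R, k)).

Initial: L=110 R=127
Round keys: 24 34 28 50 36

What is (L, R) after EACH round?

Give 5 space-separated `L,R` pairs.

Round 1 (k=24): L=127 R=129
Round 2 (k=34): L=129 R=86
Round 3 (k=28): L=86 R=238
Round 4 (k=50): L=238 R=213
Round 5 (k=36): L=213 R=21

Answer: 127,129 129,86 86,238 238,213 213,21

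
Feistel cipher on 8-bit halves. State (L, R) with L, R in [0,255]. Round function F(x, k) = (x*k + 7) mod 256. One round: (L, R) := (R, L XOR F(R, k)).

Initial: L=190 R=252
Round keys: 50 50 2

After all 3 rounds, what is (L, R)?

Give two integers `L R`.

Answer: 197 16

Derivation:
Round 1 (k=50): L=252 R=129
Round 2 (k=50): L=129 R=197
Round 3 (k=2): L=197 R=16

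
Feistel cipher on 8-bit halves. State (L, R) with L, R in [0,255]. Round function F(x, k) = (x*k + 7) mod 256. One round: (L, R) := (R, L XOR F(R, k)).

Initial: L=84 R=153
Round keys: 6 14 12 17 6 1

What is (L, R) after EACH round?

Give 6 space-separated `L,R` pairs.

Answer: 153,201 201,156 156,158 158,25 25,3 3,19

Derivation:
Round 1 (k=6): L=153 R=201
Round 2 (k=14): L=201 R=156
Round 3 (k=12): L=156 R=158
Round 4 (k=17): L=158 R=25
Round 5 (k=6): L=25 R=3
Round 6 (k=1): L=3 R=19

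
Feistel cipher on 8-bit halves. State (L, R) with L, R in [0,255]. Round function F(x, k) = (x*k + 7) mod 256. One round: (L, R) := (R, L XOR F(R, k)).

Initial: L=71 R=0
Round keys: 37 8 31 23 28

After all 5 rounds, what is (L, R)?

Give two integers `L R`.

Answer: 96 39

Derivation:
Round 1 (k=37): L=0 R=64
Round 2 (k=8): L=64 R=7
Round 3 (k=31): L=7 R=160
Round 4 (k=23): L=160 R=96
Round 5 (k=28): L=96 R=39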